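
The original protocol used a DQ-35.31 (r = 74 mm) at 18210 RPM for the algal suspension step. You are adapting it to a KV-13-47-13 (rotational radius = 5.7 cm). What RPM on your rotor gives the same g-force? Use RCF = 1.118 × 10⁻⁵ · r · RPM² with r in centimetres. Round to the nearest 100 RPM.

20700 RPM

Original rotor: r = 74 mm = 7.4 cm
RCF_original = 1.118 × 10⁻⁵ × 7.4 × (18210)² = 1.118 × 10⁻⁵ × 7.4 × 331,604,100 ≈ 27,434.3 × g
27,434.3 = 1.118 × 10⁻⁵ × 5.7 × N²
N² = 27,434.3 / (6.3726 × 10⁻⁵) = 430,504,033
N ≈ √430,504,033 ≈ 20,748.6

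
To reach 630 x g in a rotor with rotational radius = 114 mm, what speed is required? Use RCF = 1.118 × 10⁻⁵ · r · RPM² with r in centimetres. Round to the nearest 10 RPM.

r = 114 mm = 11.4 cm
RCF = 1.118 × 10⁻⁵ × r × N²
630 = 1.118 × 10⁻⁵ × 11.4 × N²
N² = 630 / (12.7452 × 10⁻⁵) = 4,943,037
N ≈ √4,943,037 ≈ 2,223.3

2220 RPM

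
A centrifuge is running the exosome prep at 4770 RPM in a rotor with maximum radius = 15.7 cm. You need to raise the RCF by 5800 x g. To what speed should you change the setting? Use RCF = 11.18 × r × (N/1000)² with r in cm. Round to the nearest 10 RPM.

≈ 7470 RPM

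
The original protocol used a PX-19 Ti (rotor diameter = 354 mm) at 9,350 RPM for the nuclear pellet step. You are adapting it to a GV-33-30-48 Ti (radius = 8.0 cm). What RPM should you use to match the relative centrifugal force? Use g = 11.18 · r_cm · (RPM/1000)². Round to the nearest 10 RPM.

Original rotor: r = 354 mm / 2 = 177 mm = 17.7 cm
RCF_original = 11.18 × 17.7 × (9.35)² = 11.18 × 17.7 × 87.4225 ≈ 17,299.7 × g
17,299.7 = 11.18 × 8 × (N/1000)²
(N/1000)² = 17,299.7 / 89.44 = 193.4224
N = 1000 × √193.4224 ≈ 13,907.6

13910 RPM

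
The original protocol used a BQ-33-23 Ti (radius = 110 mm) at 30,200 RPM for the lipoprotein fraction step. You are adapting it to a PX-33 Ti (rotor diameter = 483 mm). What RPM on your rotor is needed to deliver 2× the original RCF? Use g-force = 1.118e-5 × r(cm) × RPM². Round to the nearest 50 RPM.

≈ 28800 RPM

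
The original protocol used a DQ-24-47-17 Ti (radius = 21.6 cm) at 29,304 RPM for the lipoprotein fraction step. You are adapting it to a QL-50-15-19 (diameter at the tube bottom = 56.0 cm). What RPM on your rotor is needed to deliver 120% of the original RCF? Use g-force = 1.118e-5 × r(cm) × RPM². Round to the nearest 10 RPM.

RCF = 1.118 × 10⁻⁵ × r × N²
RCF_original = 1.118 × 10⁻⁵ × 21.6 × (29304)² = 1.118 × 10⁻⁵ × 21.6 × 858,724,416 ≈ 207,371.6 × g
Target RCF = 1.2 × 207,371.6 ≈ 248,845.9 × g
Your rotor: r = 56.0 / 2 = 28 cm
248,845.9 = 1.118 × 10⁻⁵ × 28 × N²
N² = 248,845.9 / (31.304 × 10⁻⁵) = 794,933,235
N ≈ √794,933,235 ≈ 28,194.6

28190 RPM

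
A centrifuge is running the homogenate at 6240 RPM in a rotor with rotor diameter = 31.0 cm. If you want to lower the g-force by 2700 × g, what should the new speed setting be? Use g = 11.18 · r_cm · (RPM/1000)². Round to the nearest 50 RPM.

N₂ ≈ 4850 RPM

r = 31.0 / 2 = 15.5 cm
Current RCF = 11.18 × 15.5 × (6.24)² = 11.18 × 15.5 × 38.9376 ≈ 6,747.5 × g
Target RCF = 6,747.5 − 2,700 = 4,047.5 × g
(N/1000)² = 4,047.5 / 173.29 = 23.3568
N = 1000 × √23.3568 ≈ 4,832.9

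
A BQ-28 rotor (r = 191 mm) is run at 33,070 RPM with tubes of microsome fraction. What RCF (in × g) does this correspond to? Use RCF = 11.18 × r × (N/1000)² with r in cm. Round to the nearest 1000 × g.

r = 191 mm = 19.1 cm
RCF = 11.18 × 19.1 × (33.07)² = 11.18 × 19.1 × 1,093.6249 ≈ 233,530.5 × g

≈ 234000 × g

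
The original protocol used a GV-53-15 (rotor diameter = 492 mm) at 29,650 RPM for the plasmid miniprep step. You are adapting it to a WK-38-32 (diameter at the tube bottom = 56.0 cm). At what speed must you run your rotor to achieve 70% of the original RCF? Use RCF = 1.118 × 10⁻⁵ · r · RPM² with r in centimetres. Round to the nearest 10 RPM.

23250 RPM

Original rotor: r = 492 mm / 2 = 246 mm = 24.6 cm
RCF_original = 1.118 × 10⁻⁵ × 24.6 × (29650)² = 1.118 × 10⁻⁵ × 24.6 × 879,122,500 ≈ 241,783.3 × g
Target RCF = 0.7 × 241,783.3 ≈ 169,248.3 × g
Your rotor: r = 56.0 / 2 = 28 cm
169,248.3 = 1.118 × 10⁻⁵ × 28 × N²
N² = 169,248.3 / (31.304 × 10⁻⁵) = 540,660,299
N ≈ √540,660,299 ≈ 23,252.1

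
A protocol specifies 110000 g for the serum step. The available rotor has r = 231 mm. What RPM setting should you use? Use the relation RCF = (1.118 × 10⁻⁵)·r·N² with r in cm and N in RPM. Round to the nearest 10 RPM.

N ≈ 20640 RPM

r = 231 mm = 23.1 cm
RCF = 1.118 × 10⁻⁵ × r × N²
110,000 = 1.118 × 10⁻⁵ × 23.1 × N²
N² = 110,000 / (25.8258 × 10⁻⁵) = 425,930,658
N ≈ √425,930,658 ≈ 20,638.1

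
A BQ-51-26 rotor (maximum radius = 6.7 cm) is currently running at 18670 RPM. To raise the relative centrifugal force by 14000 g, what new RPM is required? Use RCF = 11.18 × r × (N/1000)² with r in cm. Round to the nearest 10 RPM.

Current RCF = 11.18 × 6.7 × (18.67)² = 11.18 × 6.7 × 348.5689 ≈ 26,109.9 × g
Target RCF = 26,109.9 + 14,000 = 40,109.9 × g
(N/1000)² = 40,109.9 / 74.906 = 535.4698
N = 1000 × √535.4698 ≈ 23,140.2

N₂ ≈ 23140 RPM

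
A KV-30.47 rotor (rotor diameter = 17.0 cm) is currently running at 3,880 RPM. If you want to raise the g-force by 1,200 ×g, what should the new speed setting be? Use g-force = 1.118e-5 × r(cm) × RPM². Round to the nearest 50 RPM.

≈ 5250 RPM

r = 17.0 / 2 = 8.5 cm
Current RCF = 1.118 × 10⁻⁵ × 8.5 × (3880)² = 1.118 × 10⁻⁵ × 8.5 × 15,054,400 ≈ 1,430.6 × g
Target RCF = 1,430.6 + 1,200 = 2,630.6 × g
N² = 2,630.6 / (9.503 × 10⁻⁵) = 27,681,785
N ≈ √27,681,785 ≈ 5,261.3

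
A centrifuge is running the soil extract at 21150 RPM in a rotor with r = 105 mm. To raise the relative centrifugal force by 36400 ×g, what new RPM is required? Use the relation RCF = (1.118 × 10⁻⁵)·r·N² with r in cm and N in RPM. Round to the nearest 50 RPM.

27500 RPM

r = 105 mm = 10.5 cm
Current RCF = 1.118 × 10⁻⁵ × 10.5 × (21150)² = 1.118 × 10⁻⁵ × 10.5 × 447,322,500 ≈ 52,511.2 × g
Target RCF = 52,511.2 + 36,400 = 88,911.2 × g
N² = 88,911.2 / (11.739 × 10⁻⁵) = 757,400,119
N ≈ √757,400,119 ≈ 27,520.9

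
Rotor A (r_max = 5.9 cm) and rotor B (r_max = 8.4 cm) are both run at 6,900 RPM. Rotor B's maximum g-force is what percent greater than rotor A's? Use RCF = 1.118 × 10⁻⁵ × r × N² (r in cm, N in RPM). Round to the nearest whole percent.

42%

At equal RPM, RCF scales linearly with r: ratio = 8.4 / 5.9 = 1.4237.
So rotor B delivers 42.4% more g-force.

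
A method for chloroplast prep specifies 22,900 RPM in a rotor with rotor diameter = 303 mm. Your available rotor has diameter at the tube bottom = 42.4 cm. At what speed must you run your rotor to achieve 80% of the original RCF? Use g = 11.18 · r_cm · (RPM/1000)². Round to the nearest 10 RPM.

≈ 17310 RPM

Original rotor: r = 303 mm / 2 = 151.5 mm = 15.15 cm
RCF_original = 11.18 × 15.15 × (22.9)² = 11.18 × 15.15 × 524.41 ≈ 88,823 × g
Target RCF = 0.8 × 88,823 ≈ 71,058.4 × g
Your rotor: r = 42.4 / 2 = 21.2 cm
71,058.4 = 11.18 × 21.2 × (N/1000)²
(N/1000)² = 71,058.4 / 237.016 = 299.8042
N = 1000 × √299.8042 ≈ 17,314.9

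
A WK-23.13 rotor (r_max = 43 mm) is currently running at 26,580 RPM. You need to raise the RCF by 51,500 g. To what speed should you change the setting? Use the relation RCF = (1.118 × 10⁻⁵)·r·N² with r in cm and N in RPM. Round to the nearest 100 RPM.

N₂ ≈ 42200 RPM

r = 43 mm = 4.3 cm
Current RCF = 1.118 × 10⁻⁵ × 4.3 × (26580)² = 1.118 × 10⁻⁵ × 4.3 × 706,496,400 ≈ 33,964.1 × g
Target RCF = 33,964.1 + 51,500 = 85,464.1 × g
N² = 85,464.1 / (4.8074 × 10⁻⁵) = 1,777,761,368
N ≈ √1,777,761,368 ≈ 42,163.5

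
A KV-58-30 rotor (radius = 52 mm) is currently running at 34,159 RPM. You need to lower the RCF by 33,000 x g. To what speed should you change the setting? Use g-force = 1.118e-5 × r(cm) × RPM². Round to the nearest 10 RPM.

r = 52 mm = 5.2 cm
Current RCF = 1.118 × 10⁻⁵ × 5.2 × (34159)² = 1.118 × 10⁻⁵ × 5.2 × 1,166,837,281 ≈ 67,835.3 × g
Target RCF = 67,835.3 − 33,000 = 34,835.3 × g
N² = 34,835.3 / (5.8136 × 10⁻⁵) = 599,203,592
N ≈ √599,203,592 ≈ 24,478.6

≈ 24480 RPM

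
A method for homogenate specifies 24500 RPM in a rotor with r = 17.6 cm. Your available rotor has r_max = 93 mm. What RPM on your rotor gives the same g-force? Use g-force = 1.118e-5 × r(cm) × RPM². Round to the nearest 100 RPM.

RCF_original = 1.118 × 10⁻⁵ × 17.6 × (24500)² = 1.118 × 10⁻⁵ × 17.6 × 600,250,000 ≈ 118,110 × g
Your rotor: r = 93 mm = 9.3 cm
118,110 = 1.118 × 10⁻⁵ × 9.3 × N²
N² = 118,110 / (10.3974 × 10⁻⁵) = 1,135,957,066
N ≈ √1,135,957,066 ≈ 33,704.0

≈ 33700 RPM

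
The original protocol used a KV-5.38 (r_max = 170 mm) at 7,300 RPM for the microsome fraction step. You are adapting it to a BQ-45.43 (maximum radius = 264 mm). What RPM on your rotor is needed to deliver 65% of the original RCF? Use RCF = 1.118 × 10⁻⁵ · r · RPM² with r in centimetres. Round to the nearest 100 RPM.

Original rotor: r = 170 mm = 17.0 cm
RCF_original = 1.118 × 10⁻⁵ × 17 × (7300)² = 1.118 × 10⁻⁵ × 17 × 53,290,000 ≈ 10,128.3 × g
Target RCF = 0.65 × 10,128.3 ≈ 6,583.4 × g
Your rotor: r = 264 mm = 26.4 cm
6,583.4 = 1.118 × 10⁻⁵ × 26.4 × N²
N² = 6,583.4 / (29.5152 × 10⁻⁵) = 22,305,117
N ≈ √22,305,117 ≈ 4,722.8

≈ 4700 RPM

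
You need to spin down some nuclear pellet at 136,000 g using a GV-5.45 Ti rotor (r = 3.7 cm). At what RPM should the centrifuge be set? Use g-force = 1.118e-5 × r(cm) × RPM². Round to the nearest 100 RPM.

136,000 = 1.118 × 10⁻⁵ × 3.7 × N²
N² = 136,000 / (4.1366 × 10⁻⁵) = 3,287,724,218
N ≈ √3,287,724,218 ≈ 57,338.7

≈ 57300 RPM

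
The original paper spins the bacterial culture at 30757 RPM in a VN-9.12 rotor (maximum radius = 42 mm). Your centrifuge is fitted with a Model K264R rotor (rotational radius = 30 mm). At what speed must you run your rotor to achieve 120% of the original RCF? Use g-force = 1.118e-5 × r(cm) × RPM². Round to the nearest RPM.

≈ 39866 RPM

Original rotor: r = 42 mm = 4.2 cm
RCF_original = 1.118 × 10⁻⁵ × 4.2 × (30757)² = 1.118 × 10⁻⁵ × 4.2 × 945,993,049 ≈ 44,420 × g
Target RCF = 1.2 × 44,420 ≈ 53,304 × g
Your rotor: r = 30 mm = 3.0 cm
53,304 = 1.118 × 10⁻⁵ × 3 × N²
N² = 53,304 / (3.354 × 10⁻⁵) = 1,589,266,547
N ≈ √1,589,266,547 ≈ 39,865.6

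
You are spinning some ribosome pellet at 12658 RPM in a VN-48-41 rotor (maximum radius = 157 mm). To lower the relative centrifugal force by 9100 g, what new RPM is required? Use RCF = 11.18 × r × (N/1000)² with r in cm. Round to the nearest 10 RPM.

r = 157 mm = 15.7 cm
Current RCF = 11.18 × 15.7 × (12.658)² = 11.18 × 15.7 × 160.224964 ≈ 28,123.6 × g
Target RCF = 28,123.6 − 9,100 = 19,023.6 × g
(N/1000)² = 19,023.6 / 175.526 = 108.3805
N = 1000 × √108.3805 ≈ 10,410.6

≈ 10410 RPM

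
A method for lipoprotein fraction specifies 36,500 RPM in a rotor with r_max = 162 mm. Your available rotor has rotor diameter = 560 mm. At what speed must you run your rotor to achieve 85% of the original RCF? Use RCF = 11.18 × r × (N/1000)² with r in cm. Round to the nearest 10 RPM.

25600 RPM

Original rotor: r = 162 mm = 16.2 cm
RCF_original = 11.18 × 16.2 × (36.5)² = 11.18 × 16.2 × 1,332.25 ≈ 241,291.8 × g
Target RCF = 0.85 × 241,291.8 ≈ 205,098 × g
Your rotor: r = 560 mm / 2 = 280 mm = 28 cm
205,098 = 11.18 × 28 × (N/1000)²
(N/1000)² = 205,098 / 313.04 = 655.1814
N = 1000 × √655.1814 ≈ 25,596.5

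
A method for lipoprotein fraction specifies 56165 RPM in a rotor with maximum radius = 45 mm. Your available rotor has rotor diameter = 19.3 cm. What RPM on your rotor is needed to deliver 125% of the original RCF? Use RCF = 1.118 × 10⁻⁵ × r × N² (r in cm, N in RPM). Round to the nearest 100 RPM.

≈ 42900 RPM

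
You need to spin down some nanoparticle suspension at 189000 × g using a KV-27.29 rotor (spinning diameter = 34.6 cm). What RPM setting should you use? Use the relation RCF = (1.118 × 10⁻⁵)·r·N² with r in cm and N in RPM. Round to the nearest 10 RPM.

r = 34.6 / 2 = 17.3 cm
189,000 = 1.118 × 10⁻⁵ × 17.3 × N²
N² = 189,000 / (19.3414 × 10⁻⁵) = 977,178,488
N ≈ √977,178,488 ≈ 31,259.9

≈ 31260 RPM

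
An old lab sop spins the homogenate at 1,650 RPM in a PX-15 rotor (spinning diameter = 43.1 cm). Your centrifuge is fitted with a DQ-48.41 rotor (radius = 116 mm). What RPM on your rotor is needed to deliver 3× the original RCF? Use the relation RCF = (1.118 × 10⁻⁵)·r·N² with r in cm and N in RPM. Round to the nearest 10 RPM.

≈ 3900 RPM

Original rotor: r = 43.1 / 2 = 21.55 cm
RCF_original = 1.118 × 10⁻⁵ × 21.55 × (1650)² = 1.118 × 10⁻⁵ × 21.55 × 2,722,500 ≈ 655.9 × g
Target RCF = 3 × 655.9 ≈ 1,967.7 × g
Your rotor: r = 116 mm = 11.6 cm
1,967.7 = 1.118 × 10⁻⁵ × 11.6 × N²
N² = 1,967.7 / (12.9688 × 10⁻⁵) = 15,172,568
N ≈ √15,172,568 ≈ 3,895.2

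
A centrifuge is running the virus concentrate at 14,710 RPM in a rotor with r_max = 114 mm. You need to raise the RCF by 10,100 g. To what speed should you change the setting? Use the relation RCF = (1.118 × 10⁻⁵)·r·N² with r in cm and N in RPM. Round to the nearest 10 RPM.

N₂ ≈ 17190 RPM

r = 114 mm = 11.4 cm
Current RCF = 1.118 × 10⁻⁵ × 11.4 × (14710)² = 1.118 × 10⁻⁵ × 11.4 × 216,384,100 ≈ 27,578.6 × g
Target RCF = 27,578.6 + 10,100 = 37,678.6 × g
N² = 37,678.6 / (12.7452 × 10⁻⁵) = 295,629,727
N ≈ √295,629,727 ≈ 17,193.9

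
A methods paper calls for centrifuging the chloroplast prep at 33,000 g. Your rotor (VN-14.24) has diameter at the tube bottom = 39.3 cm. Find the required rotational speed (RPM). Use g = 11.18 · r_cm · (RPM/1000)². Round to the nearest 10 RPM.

12260 RPM

r = 39.3 / 2 = 19.65 cm
33,000 = 11.18 × 19.65 × (N/1000)²
(N/1000)² = 33,000 / 219.687 = 150.2137
N = 1000 × √150.2137 ≈ 12,256.2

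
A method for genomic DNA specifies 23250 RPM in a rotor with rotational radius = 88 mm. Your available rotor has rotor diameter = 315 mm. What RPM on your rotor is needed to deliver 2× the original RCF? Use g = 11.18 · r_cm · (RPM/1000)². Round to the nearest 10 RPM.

24580 RPM

Original rotor: r = 88 mm = 8.8 cm
RCF_original = 11.18 × 8.8 × (23.25)² = 11.18 × 8.8 × 540.5625 ≈ 53,182.7 × g
Target RCF = 2 × 53,182.7 ≈ 106,365.4 × g
Your rotor: r = 315 mm / 2 = 157.5 mm = 15.75 cm
106,365.4 = 11.18 × 15.75 × (N/1000)²
(N/1000)² = 106,365.4 / 176.085 = 604.0571
N = 1000 × √604.0571 ≈ 24,577.6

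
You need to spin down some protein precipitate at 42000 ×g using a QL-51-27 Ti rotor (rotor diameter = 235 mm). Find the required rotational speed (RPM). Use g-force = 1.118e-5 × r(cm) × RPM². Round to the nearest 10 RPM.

r = 235 mm / 2 = 117.5 mm = 11.75 cm
RCF = 1.118 × 10⁻⁵ × r × N²
42,000 = 1.118 × 10⁻⁵ × 11.75 × N²
N² = 42,000 / (13.1365 × 10⁻⁵) = 319,719,864
N ≈ √319,719,864 ≈ 17,880.7

17880 RPM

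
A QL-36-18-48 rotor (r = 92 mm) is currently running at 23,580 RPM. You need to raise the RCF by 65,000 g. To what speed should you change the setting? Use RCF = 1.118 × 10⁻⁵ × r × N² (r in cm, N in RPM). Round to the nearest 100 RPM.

r = 92 mm = 9.2 cm
Current RCF = 1.118 × 10⁻⁵ × 9.2 × (23580)² = 1.118 × 10⁻⁵ × 9.2 × 556,016,400 ≈ 57,189.6 × g
Target RCF = 57,189.6 + 65,000 = 122,189.6 × g
N² = 122,189.6 / (10.2856 × 10⁻⁵) = 1,187,967,644
N ≈ √1,187,967,644 ≈ 34,466.9

34500 RPM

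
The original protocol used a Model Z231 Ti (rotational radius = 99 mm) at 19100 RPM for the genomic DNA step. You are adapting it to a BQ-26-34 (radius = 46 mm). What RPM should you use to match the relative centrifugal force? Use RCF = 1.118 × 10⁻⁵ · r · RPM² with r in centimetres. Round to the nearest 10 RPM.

28020 RPM

Original rotor: r = 99 mm = 9.9 cm
RCF_original = 1.118 × 10⁻⁵ × 9.9 × (19100)² = 1.118 × 10⁻⁵ × 9.9 × 364,810,000 ≈ 40,377.9 × g
Your rotor: r = 46 mm = 4.6 cm
40,377.9 = 1.118 × 10⁻⁵ × 4.6 × N²
N² = 40,377.9 / (5.1428 × 10⁻⁵) = 785,134,557
N ≈ √785,134,557 ≈ 28,020.3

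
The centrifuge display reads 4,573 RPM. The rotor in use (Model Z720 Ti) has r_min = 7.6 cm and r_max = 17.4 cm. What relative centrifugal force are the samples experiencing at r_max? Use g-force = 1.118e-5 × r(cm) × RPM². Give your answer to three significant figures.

≈ 4070 × g

Use r_max = 17.4 cm.
RCF = 1.118 × 10⁻⁵ × r × N²
RCF = 1.118 × 10⁻⁵ × 17.4 × (4573)² = 1.118 × 10⁻⁵ × 17.4 × 20,912,329 ≈ 4,068.1 × g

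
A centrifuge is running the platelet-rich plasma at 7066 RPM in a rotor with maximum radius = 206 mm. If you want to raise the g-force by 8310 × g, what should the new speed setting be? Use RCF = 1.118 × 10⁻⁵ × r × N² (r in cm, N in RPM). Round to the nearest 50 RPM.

r = 206 mm = 20.6 cm
Current RCF = 1.118 × 10⁻⁵ × 20.6 × (7066)² = 1.118 × 10⁻⁵ × 20.6 × 49,928,356 ≈ 11,498.9 × g
Target RCF = 11,498.9 + 8,310 = 19,808.9 × g
N² = 19,808.9 / (23.0308 × 10⁻⁵) = 86,010,473
N ≈ √86,010,473 ≈ 9,274.2

N₂ ≈ 9250 RPM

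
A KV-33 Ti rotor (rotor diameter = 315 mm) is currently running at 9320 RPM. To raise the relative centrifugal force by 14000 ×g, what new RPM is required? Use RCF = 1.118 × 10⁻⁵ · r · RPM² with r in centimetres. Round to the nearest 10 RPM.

r = 315 mm / 2 = 157.5 mm = 15.75 cm
Current RCF = 1.118 × 10⁻⁵ × 15.75 × (9320)² = 1.118 × 10⁻⁵ × 15.75 × 86,862,400 ≈ 15,295.2 × g
Target RCF = 15,295.2 + 14,000 = 29,295.2 × g
N² = 29,295.2 / (17.6085 × 10⁻⁵) = 166,369,651
N ≈ √166,369,651 ≈ 12,898.4

≈ 12900 RPM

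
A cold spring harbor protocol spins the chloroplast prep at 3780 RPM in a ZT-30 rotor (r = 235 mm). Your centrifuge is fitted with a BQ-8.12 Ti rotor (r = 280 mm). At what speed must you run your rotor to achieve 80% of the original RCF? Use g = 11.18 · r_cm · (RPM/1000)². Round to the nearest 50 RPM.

Original rotor: r = 235 mm = 23.5 cm
RCF = 11.18 × r × (N/1000)²
RCF_original = 11.18 × 23.5 × (3.78)² = 11.18 × 23.5 × 14.2884 ≈ 3,754 × g
Target RCF = 0.8 × 3,754 ≈ 3,003.2 × g
Your rotor: r = 280 mm = 28.0 cm
3,003.2 = 11.18 × 28 × (N/1000)²
(N/1000)² = 3,003.2 / 313.04 = 9.593662
N = 1000 × √9.593662 ≈ 3,097.4

3100 RPM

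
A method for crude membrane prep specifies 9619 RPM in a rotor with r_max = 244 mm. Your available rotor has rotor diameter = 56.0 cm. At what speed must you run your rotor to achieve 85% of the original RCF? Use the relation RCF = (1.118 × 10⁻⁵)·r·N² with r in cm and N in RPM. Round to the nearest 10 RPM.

Original rotor: r = 244 mm = 24.4 cm
RCF_original = 1.118 × 10⁻⁵ × 24.4 × (9619)² = 1.118 × 10⁻⁵ × 24.4 × 92,525,161 ≈ 25,240.1 × g
Target RCF = 0.85 × 25,240.1 ≈ 21,454.1 × g
Your rotor: r = 56.0 / 2 = 28 cm
21,454.1 = 1.118 × 10⁻⁵ × 28 × N²
N² = 21,454.1 / (31.304 × 10⁻⁵) = 68,534,692
N ≈ √68,534,692 ≈ 8,278.6

≈ 8280 RPM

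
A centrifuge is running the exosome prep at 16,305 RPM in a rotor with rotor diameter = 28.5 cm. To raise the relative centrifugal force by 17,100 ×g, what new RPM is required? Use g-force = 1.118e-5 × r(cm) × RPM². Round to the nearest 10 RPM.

r = 28.5 / 2 = 14.25 cm
Current RCF = 1.118 × 10⁻⁵ × 14.25 × (16305)² = 1.118 × 10⁻⁵ × 14.25 × 265,853,025 ≈ 42,354.4 × g
Target RCF = 42,354.4 + 17,100 = 59,454.4 × g
N² = 59,454.4 / (15.9315 × 10⁻⁵) = 373,187,710
N ≈ √373,187,710 ≈ 19,318.1

N₂ ≈ 19320 RPM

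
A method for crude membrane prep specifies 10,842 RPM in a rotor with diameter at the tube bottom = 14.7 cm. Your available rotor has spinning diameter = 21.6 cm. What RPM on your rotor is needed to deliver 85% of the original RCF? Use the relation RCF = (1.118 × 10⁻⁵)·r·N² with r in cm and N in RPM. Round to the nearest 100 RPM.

Original rotor: r = 14.7 / 2 = 7.35 cm
RCF_original = 1.118 × 10⁻⁵ × 7.35 × (10842)² = 1.118 × 10⁻⁵ × 7.35 × 117,548,964 ≈ 9,659.4 × g
Target RCF = 0.85 × 9,659.4 ≈ 8,210.5 × g
Your rotor: r = 21.6 / 2 = 10.8 cm
8,210.5 = 1.118 × 10⁻⁵ × 10.8 × N²
N² = 8,210.5 / (12.0744 × 10⁻⁵) = 67,999,238
N ≈ √67,999,238 ≈ 8,246.2

≈ 8200 RPM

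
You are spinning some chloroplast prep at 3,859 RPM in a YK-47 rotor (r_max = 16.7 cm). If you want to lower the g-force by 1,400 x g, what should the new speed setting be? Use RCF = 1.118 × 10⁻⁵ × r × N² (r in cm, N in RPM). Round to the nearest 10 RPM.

Current RCF = 1.118 × 10⁻⁵ × 16.7 × (3859)² = 1.118 × 10⁻⁵ × 16.7 × 14,891,881 ≈ 2,780.4 × g
Target RCF = 2,780.4 − 1,400 = 1,380.4 × g
N² = 1,380.4 / (18.6706 × 10⁻⁵) = 7,393,442
N ≈ √7,393,442 ≈ 2,719.1

≈ 2720 RPM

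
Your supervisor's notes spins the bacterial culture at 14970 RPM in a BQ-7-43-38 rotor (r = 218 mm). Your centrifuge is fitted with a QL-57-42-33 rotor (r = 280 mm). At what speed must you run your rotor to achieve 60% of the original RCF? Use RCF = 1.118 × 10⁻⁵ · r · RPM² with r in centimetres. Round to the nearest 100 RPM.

Original rotor: r = 218 mm = 21.8 cm
RCF_original = 1.118 × 10⁻⁵ × 21.8 × (14970)² = 1.118 × 10⁻⁵ × 21.8 × 224,100,900 ≈ 54,618.8 × g
Target RCF = 0.6 × 54,618.8 ≈ 32,771.3 × g
Your rotor: r = 280 mm = 28.0 cm
32,771.3 = 1.118 × 10⁻⁵ × 28 × N²
N² = 32,771.3 / (31.304 × 10⁻⁵) = 104,687,260
N ≈ √104,687,260 ≈ 10,231.7

≈ 10200 RPM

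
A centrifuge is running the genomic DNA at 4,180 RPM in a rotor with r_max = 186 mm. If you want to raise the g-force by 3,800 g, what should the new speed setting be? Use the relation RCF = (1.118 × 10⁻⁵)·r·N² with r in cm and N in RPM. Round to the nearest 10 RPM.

5980 RPM

r = 186 mm = 18.6 cm
Current RCF = 1.118 × 10⁻⁵ × 18.6 × (4180)² = 1.118 × 10⁻⁵ × 18.6 × 17,472,400 ≈ 3,633.4 × g
Target RCF = 3,633.4 + 3,800 = 7,433.4 × g
N² = 7,433.4 / (20.7948 × 10⁻⁵) = 35,746,437
N ≈ √35,746,437 ≈ 5,978.8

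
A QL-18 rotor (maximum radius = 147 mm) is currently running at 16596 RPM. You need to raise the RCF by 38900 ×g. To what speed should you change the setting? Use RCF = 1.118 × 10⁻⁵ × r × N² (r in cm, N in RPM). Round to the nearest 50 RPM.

N₂ ≈ 22650 RPM

r = 147 mm = 14.7 cm
Current RCF = 1.118 × 10⁻⁵ × 14.7 × (16596)² = 1.118 × 10⁻⁵ × 14.7 × 275,427,216 ≈ 45,265.4 × g
Target RCF = 45,265.4 + 38,900 = 84,165.4 × g
N² = 84,165.4 / (16.4346 × 10⁻⁵) = 512,123,203
N ≈ √512,123,203 ≈ 22,630.1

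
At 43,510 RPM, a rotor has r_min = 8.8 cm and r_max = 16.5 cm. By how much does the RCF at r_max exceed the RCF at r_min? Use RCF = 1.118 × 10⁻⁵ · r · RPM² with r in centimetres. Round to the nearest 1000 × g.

ΔRCF = 1.118 × 10⁻⁵ × (r_max − r_min) × N² = 1.118 × 10⁻⁵ × 7.7 × 1,893,120,100 ≈ 162,971.1

ΔRCF ≈ 163000 ×g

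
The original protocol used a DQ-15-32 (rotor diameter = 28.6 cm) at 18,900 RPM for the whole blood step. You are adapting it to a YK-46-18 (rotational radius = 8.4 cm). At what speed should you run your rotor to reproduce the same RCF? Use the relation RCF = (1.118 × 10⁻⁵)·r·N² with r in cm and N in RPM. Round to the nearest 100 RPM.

Original rotor: r = 28.6 / 2 = 14.3 cm
RCF = 1.118 × 10⁻⁵ × r × N²
RCF_original = 1.118 × 10⁻⁵ × 14.3 × (18900)² = 1.118 × 10⁻⁵ × 14.3 × 357,210,000 ≈ 57,108.6 × g
57,108.6 = 1.118 × 10⁻⁵ × 8.4 × N²
N² = 57,108.6 / (9.3912 × 10⁻⁵) = 608,107,590
N ≈ √608,107,590 ≈ 24,659.8

24700 RPM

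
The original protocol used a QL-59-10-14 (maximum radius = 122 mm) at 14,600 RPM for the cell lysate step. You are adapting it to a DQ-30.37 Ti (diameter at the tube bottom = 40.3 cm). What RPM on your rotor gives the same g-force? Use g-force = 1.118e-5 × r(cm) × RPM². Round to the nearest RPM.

≈ 11360 RPM

Original rotor: r = 122 mm = 12.2 cm
RCF_original = 1.118 × 10⁻⁵ × 12.2 × (14600)² = 1.118 × 10⁻⁵ × 12.2 × 213,160,000 ≈ 29,074.2 × g
Your rotor: r = 40.3 / 2 = 20.15 cm
29,074.2 = 1.118 × 10⁻⁵ × 20.15 × N²
N² = 29,074.2 / (22.5277 × 10⁻⁵) = 129,059,780
N ≈ √129,059,780 ≈ 11,360.4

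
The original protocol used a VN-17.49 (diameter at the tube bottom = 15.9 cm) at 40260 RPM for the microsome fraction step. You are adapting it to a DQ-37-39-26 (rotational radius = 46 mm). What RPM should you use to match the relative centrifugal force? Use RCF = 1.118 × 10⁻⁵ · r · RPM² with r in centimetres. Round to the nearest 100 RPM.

≈ 52900 RPM

Original rotor: r = 15.9 / 2 = 7.95 cm
RCF_original = 1.118 × 10⁻⁵ × 7.95 × (40260)² = 1.118 × 10⁻⁵ × 7.95 × 1,620,867,600 ≈ 144,064.3 × g
Your rotor: r = 46 mm = 4.6 cm
144,064.3 = 1.118 × 10⁻⁵ × 4.6 × N²
N² = 144,064.3 / (5.1428 × 10⁻⁵) = 2,801,281,403
N ≈ √2,801,281,403 ≈ 52,927.1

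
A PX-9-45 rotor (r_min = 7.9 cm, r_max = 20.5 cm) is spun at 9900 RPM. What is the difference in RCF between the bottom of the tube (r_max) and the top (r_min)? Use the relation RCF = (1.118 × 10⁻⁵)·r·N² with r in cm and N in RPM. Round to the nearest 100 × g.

ΔRCF ≈ 13800 g

ΔRCF = 1.118 × 10⁻⁵ × (r_max − r_min) × N² = 1.118 × 10⁻⁵ × 12.6 × 98,010,000 ≈ 13,806.5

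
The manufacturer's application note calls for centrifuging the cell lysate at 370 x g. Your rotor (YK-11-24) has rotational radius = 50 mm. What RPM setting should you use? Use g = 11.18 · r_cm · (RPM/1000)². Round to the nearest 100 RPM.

r = 50 mm = 5.0 cm
370 = 11.18 × 5 × (N/1000)²
(N/1000)² = 370 / 55.9 = 6.618962
N = 1000 × √6.618962 ≈ 2,572.7

≈ 2600 RPM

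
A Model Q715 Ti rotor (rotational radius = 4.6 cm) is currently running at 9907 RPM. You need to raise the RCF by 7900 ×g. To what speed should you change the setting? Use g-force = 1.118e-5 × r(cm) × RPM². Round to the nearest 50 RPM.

Current RCF = 1.118 × 10⁻⁵ × 4.6 × (9907)² = 1.118 × 10⁻⁵ × 4.6 × 98,148,649 ≈ 5,047.6 × g
Target RCF = 5,047.6 + 7,900 = 12,947.6 × g
N² = 12,947.6 / (5.1428 × 10⁻⁵) = 251,761,686
N ≈ √251,761,686 ≈ 15,867.0

N₂ ≈ 15850 RPM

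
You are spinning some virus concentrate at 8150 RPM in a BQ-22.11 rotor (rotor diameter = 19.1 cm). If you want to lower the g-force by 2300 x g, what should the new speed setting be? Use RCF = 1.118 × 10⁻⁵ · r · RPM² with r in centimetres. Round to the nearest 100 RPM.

r = 19.1 / 2 = 9.55 cm
Current RCF = 1.118 × 10⁻⁵ × 9.55 × (8150)² = 1.118 × 10⁻⁵ × 9.55 × 66,422,500 ≈ 7,091.9 × g
Target RCF = 7,091.9 − 2,300 = 4,791.9 × g
N² = 4,791.9 / (10.6769 × 10⁻⁵) = 44,881,005
N ≈ √44,881,005 ≈ 6,699.3

≈ 6700 RPM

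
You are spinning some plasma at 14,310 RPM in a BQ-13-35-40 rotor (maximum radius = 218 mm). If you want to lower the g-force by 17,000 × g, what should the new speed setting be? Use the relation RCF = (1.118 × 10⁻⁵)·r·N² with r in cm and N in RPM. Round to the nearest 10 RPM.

N₂ ≈ 11620 RPM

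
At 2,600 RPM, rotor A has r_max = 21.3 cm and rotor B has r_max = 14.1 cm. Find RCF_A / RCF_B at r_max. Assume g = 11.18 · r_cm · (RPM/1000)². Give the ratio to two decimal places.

1.51

At fixed N, RCF ∝ r, so RCF_A/RCF_B = r_A/r_B = 21.3 / 14.1 = 1.5106.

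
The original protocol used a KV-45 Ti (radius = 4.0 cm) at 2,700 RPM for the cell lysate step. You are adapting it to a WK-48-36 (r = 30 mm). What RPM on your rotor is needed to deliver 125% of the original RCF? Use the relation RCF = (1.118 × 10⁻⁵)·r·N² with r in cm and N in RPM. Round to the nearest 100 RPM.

RCF_original = 1.118 × 10⁻⁵ × 4 × (2700)² = 1.118 × 10⁻⁵ × 4 × 7,290,000 ≈ 326 × g
Target RCF = 1.25 × 326 ≈ 407.5 × g
Your rotor: r = 30 mm = 3.0 cm
407.5 = 1.118 × 10⁻⁵ × 3 × N²
N² = 407.5 / (3.354 × 10⁻⁵) = 12,149,672
N ≈ √12,149,672 ≈ 3,485.6

≈ 3500 RPM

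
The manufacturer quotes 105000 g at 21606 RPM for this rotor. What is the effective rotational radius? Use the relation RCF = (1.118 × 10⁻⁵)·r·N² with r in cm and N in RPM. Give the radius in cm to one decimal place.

105000 = 1.118 × 10⁻⁵ × r × (21606)²
r = 105000 / (1.118 × 10⁻⁵ × 466,819,236) = 105000 / 5219.039 ≈ 20.119 cm

20.1 cm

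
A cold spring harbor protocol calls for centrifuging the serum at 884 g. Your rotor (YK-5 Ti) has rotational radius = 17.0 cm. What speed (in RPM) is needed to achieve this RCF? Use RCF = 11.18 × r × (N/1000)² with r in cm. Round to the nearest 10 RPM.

2160 RPM

RCF = 11.18 × r × (N/1000)²
884 = 11.18 × 17 × (N/1000)²
(N/1000)² = 884 / 190.06 = 4.651163
N = 1000 × √4.651163 ≈ 2,156.7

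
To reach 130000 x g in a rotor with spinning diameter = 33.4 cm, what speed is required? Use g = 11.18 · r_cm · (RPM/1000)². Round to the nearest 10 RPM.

r = 33.4 / 2 = 16.7 cm
RCF = 11.18 × r × (N/1000)²
130,000 = 11.18 × 16.7 × (N/1000)²
(N/1000)² = 130,000 / 186.706 = 696.2819
N = 1000 × √696.2819 ≈ 26,387.2

N ≈ 26390 RPM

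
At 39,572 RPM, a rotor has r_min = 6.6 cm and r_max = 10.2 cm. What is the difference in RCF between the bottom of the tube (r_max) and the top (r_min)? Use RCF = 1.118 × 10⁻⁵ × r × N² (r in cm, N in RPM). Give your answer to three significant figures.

63000 ×g

RCF_max = 1.118 × 10⁻⁵ × 10.2 × (39572)² = 1.118 × 10⁻⁵ × 10.2 × 1,565,943,184 ≈ 178,573.9 × g
RCF_min = 1.118 × 10⁻⁵ × 6.6 × (39572)² = 1.118 × 10⁻⁵ × 6.6 × 1,565,943,184 ≈ 115,547.8 × g
ΔRCF = 178,573.9 − 115,547.8 = 63,026.1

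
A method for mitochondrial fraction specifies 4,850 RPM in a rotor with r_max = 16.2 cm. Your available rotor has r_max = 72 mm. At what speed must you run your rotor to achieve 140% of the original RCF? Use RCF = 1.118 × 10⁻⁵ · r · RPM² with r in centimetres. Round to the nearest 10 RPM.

8610 RPM

RCF_original = 1.118 × 10⁻⁵ × 16.2 × (4850)² = 1.118 × 10⁻⁵ × 16.2 × 23,522,500 ≈ 4,260.3 × g
Target RCF = 1.4 × 4,260.3 ≈ 5,964.4 × g
Your rotor: r = 72 mm = 7.2 cm
5,964.4 = 1.118 × 10⁻⁵ × 7.2 × N²
N² = 5,964.4 / (8.0496 × 10⁻⁵) = 74,095,607
N ≈ √74,095,607 ≈ 8,607.9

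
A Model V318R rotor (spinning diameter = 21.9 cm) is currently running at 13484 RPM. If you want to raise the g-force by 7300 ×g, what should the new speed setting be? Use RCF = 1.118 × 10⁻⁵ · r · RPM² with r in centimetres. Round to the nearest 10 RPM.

r = 21.9 / 2 = 10.95 cm
Current RCF = 1.118 × 10⁻⁵ × 10.95 × (13484)² = 1.118 × 10⁻⁵ × 10.95 × 181,818,256 ≈ 22,258.4 × g
Target RCF = 22,258.4 + 7,300 = 29,558.4 × g
N² = 29,558.4 / (12.2421 × 10⁻⁵) = 241,448,771
N ≈ √241,448,771 ≈ 15,538.6

N₂ ≈ 15540 RPM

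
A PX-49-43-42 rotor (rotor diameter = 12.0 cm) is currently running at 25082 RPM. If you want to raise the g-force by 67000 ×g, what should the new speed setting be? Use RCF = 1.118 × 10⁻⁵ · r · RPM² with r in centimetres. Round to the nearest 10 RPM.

r = 12.0 / 2 = 6 cm
Current RCF = 1.118 × 10⁻⁵ × 6 × (25082)² = 1.118 × 10⁻⁵ × 6 × 629,106,724 ≈ 42,200.5 × g
Target RCF = 42,200.5 + 67,000 = 109,200.5 × g
N² = 109,200.5 / (6.708 × 10⁻⁵) = 1,627,914,431
N ≈ √1,627,914,431 ≈ 40,347.4

N₂ ≈ 40350 RPM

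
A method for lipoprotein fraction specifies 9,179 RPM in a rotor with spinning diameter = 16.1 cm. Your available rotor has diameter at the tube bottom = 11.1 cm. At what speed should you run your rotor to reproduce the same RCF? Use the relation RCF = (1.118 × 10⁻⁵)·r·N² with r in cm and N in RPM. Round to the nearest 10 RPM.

Original rotor: r = 16.1 / 2 = 8.05 cm
RCF = 1.118 × 10⁻⁵ × r × N²
RCF_original = 1.118 × 10⁻⁵ × 8.05 × (9179)² = 1.118 × 10⁻⁵ × 8.05 × 84,254,041 ≈ 7,582.8 × g
Your rotor: r = 11.1 / 2 = 5.55 cm
7,582.8 = 1.118 × 10⁻⁵ × 5.55 × N²
N² = 7,582.8 / (6.2049 × 10⁻⁵) = 122,206,643
N ≈ √122,206,643 ≈ 11,054.7

≈ 11050 RPM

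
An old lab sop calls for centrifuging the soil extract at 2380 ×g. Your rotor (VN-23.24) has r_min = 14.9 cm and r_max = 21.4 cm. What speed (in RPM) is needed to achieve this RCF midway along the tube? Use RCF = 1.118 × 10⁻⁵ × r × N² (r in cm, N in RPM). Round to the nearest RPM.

3425 RPM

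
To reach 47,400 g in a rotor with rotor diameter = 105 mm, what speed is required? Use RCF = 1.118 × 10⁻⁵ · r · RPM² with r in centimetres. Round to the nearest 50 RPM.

≈ 28400 RPM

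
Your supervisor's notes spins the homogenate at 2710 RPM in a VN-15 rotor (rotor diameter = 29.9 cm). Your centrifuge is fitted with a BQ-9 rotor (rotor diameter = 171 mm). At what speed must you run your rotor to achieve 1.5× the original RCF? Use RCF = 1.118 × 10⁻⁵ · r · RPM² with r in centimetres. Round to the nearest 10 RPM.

≈ 4390 RPM

Original rotor: r = 29.9 / 2 = 14.95 cm
RCF_original = 1.118 × 10⁻⁵ × 14.95 × (2710)² = 1.118 × 10⁻⁵ × 14.95 × 7,344,100 ≈ 1,227.5 × g
Target RCF = 1.5 × 1,227.5 ≈ 1,841.2 × g
Your rotor: r = 171 mm / 2 = 85.5 mm = 8.55 cm
1,841.2 = 1.118 × 10⁻⁵ × 8.55 × N²
N² = 1,841.2 / (9.5589 × 10⁻⁵) = 19,261,631
N ≈ √19,261,631 ≈ 4,388.8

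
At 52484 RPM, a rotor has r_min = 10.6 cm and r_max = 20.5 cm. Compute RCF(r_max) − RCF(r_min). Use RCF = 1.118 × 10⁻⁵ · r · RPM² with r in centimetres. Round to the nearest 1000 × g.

305000 ×g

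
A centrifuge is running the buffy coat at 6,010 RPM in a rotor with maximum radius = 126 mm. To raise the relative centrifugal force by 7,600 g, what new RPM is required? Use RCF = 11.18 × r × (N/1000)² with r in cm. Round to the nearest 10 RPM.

N₂ ≈ 9490 RPM

r = 126 mm = 12.6 cm
Current RCF = 11.18 × 12.6 × (6.01)² = 11.18 × 12.6 × 36.1201 ≈ 5,088.2 × g
Target RCF = 5,088.2 + 7,600 = 12,688.2 × g
(N/1000)² = 12,688.2 / 140.868 = 90.07156
N = 1000 × √90.07156 ≈ 9,490.6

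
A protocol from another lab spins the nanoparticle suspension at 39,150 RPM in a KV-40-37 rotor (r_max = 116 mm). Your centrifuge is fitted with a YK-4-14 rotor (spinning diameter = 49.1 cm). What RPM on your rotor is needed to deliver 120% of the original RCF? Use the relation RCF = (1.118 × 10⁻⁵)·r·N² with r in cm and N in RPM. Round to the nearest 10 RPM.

≈ 29480 RPM

Original rotor: r = 116 mm = 11.6 cm
RCF = 1.118 × 10⁻⁵ × r × N²
RCF_original = 1.118 × 10⁻⁵ × 11.6 × (39150)² = 1.118 × 10⁻⁵ × 11.6 × 1,532,722,500 ≈ 198,775.7 × g
Target RCF = 1.2 × 198,775.7 ≈ 238,530.8 × g
Your rotor: r = 49.1 / 2 = 24.55 cm
238,530.8 = 1.118 × 10⁻⁵ × 24.55 × N²
N² = 238,530.8 / (27.4469 × 10⁻⁵) = 869,062,809
N ≈ √869,062,809 ≈ 29,479.9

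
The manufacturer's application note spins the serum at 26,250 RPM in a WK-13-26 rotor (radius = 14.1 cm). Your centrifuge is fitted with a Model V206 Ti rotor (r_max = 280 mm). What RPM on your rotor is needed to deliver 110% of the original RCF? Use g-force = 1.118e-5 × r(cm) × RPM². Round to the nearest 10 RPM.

19540 RPM

RCF_original = 1.118 × 10⁻⁵ × 14.1 × (26250)² = 1.118 × 10⁻⁵ × 14.1 × 689,062,500 ≈ 108,622.4 × g
Target RCF = 1.1 × 108,622.4 ≈ 119,484.6 × g
Your rotor: r = 280 mm = 28.0 cm
119,484.6 = 1.118 × 10⁻⁵ × 28 × N²
N² = 119,484.6 / (31.304 × 10⁻⁵) = 381,691,158
N ≈ √381,691,158 ≈ 19,536.9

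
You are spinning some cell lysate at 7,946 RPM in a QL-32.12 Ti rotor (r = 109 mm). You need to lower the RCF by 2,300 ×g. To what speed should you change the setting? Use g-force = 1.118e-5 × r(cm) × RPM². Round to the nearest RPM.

6653 RPM

r = 109 mm = 10.9 cm
Current RCF = 1.118 × 10⁻⁵ × 10.9 × (7946)² = 1.118 × 10⁻⁵ × 10.9 × 63,138,916 ≈ 7,694.2 × g
Target RCF = 7,694.2 − 2,300 = 5,394.2 × g
N² = 5,394.2 / (12.1862 × 10⁻⁵) = 44,264,824
N ≈ √44,264,824 ≈ 6,653.2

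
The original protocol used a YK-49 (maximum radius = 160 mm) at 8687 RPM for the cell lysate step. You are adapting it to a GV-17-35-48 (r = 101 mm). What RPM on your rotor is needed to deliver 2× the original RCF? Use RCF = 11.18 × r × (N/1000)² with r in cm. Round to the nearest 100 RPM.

Original rotor: r = 160 mm = 16.0 cm
RCF_original = 11.18 × 16 × (8.687)² = 11.18 × 16 × 75.463969 ≈ 13,499 × g
Target RCF = 2 × 13,499 ≈ 26,998 × g
Your rotor: r = 101 mm = 10.1 cm
26,998 = 11.18 × 10.1 × (N/1000)²
(N/1000)² = 26,998 / 112.918 = 239.0939
N = 1000 × √239.0939 ≈ 15,462.7

15500 RPM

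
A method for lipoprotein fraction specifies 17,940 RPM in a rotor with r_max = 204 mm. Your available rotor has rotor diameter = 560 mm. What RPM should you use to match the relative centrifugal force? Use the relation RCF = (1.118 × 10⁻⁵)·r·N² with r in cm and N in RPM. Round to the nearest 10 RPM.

≈ 15310 RPM

Original rotor: r = 204 mm = 20.4 cm
RCF_original = 1.118 × 10⁻⁵ × 20.4 × (17940)² = 1.118 × 10⁻⁵ × 20.4 × 321,843,600 ≈ 73,403.5 × g
Your rotor: r = 560 mm / 2 = 280 mm = 28 cm
73,403.5 = 1.118 × 10⁻⁵ × 28 × N²
N² = 73,403.5 / (31.304 × 10⁻⁵) = 234,486,008
N ≈ √234,486,008 ≈ 15,312.9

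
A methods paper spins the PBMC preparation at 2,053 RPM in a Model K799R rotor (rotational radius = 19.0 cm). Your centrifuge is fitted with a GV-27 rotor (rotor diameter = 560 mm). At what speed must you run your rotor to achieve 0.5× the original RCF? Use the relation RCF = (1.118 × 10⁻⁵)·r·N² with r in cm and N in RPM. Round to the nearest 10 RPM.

≈ 1200 RPM

RCF_original = 1.118 × 10⁻⁵ × 19 × (2053)² = 1.118 × 10⁻⁵ × 19 × 4,214,809 ≈ 895.3 × g
Target RCF = 0.5 × 895.3 ≈ 447.6 × g
Your rotor: r = 560 mm / 2 = 280 mm = 28 cm
447.6 = 1.118 × 10⁻⁵ × 28 × N²
N² = 447.6 / (31.304 × 10⁻⁵) = 1,429,849
N ≈ √1,429,849 ≈ 1,195.8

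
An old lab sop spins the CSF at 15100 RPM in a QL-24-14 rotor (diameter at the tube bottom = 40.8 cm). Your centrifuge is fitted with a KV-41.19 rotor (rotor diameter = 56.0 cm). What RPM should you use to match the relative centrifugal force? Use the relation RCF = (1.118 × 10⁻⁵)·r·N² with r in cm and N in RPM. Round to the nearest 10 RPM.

≈ 12890 RPM

Original rotor: r = 40.8 / 2 = 20.4 cm
RCF = 1.118 × 10⁻⁵ × r × N²
RCF_original = 1.118 × 10⁻⁵ × 20.4 × (15100)² = 1.118 × 10⁻⁵ × 20.4 × 228,010,000 ≈ 52,002.7 × g
Your rotor: r = 56.0 / 2 = 28 cm
52,002.7 = 1.118 × 10⁻⁵ × 28 × N²
N² = 52,002.7 / (31.304 × 10⁻⁵) = 166,121,582
N ≈ √166,121,582 ≈ 12,888.8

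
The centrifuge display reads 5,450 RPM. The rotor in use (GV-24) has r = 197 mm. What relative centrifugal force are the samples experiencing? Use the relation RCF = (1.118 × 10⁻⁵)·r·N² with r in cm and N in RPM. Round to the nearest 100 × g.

6500 ×g

r = 197 mm = 19.7 cm
RCF = 1.118 × 10⁻⁵ × 19.7 × (5450)² = 1.118 × 10⁻⁵ × 19.7 × 29,702,500 ≈ 6,541.9 × g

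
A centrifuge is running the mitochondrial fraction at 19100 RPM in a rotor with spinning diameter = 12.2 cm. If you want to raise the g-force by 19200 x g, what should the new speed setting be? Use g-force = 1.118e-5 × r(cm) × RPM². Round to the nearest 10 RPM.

r = 12.2 / 2 = 6.1 cm
Current RCF = 1.118 × 10⁻⁵ × 6.1 × (19100)² = 1.118 × 10⁻⁵ × 6.1 × 364,810,000 ≈ 24,879.3 × g
Target RCF = 24,879.3 + 19,200 = 44,079.3 × g
N² = 44,079.3 / (6.8198 × 10⁻⁵) = 646,343,001
N ≈ √646,343,001 ≈ 25,423.3

≈ 25420 RPM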